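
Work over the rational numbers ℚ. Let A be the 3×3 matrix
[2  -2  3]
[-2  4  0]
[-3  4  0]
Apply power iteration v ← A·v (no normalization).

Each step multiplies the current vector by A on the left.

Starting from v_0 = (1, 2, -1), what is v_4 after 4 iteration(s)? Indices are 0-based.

v_0 = (1, 2, -1).
v_1 = A·v_0 = (-5, 6, 5).
v_2 = A·v_1 = (-7, 34, 39).
v_3 = A·v_2 = (35, 150, 157).
v_4 = A·v_3 = (241, 530, 495).

v_4 = (241, 530, 495)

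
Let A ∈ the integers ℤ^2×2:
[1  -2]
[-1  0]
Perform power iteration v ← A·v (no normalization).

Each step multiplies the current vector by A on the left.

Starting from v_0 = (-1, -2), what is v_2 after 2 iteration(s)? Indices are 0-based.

v_2 = (1, -3)

v_0 = (-1, -2).
v_1 = A·v_0 = (3, 1).
v_2 = A·v_1 = (1, -3).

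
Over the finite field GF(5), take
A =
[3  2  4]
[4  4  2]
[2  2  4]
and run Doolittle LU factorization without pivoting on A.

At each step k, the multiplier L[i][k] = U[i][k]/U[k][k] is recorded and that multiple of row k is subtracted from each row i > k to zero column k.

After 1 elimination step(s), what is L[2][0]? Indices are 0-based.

L[2][0] = 4

[col 0] pivot 3
  R1 -= 3*R0 → (0, 3, 0)  (L[1][0] := 3)
  R2 -= 4*R0 → (0, 4, 3)  (L[2][0] := 4)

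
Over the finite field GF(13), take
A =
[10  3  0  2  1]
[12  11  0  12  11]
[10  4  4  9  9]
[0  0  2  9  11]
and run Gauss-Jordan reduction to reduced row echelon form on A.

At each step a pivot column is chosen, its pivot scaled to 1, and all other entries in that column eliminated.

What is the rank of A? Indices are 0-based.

[1] R0 /= 10  ⇒  (1, 12, 0, 8, 4)
     R1 -= 12·R0  ⇒  (0, 10, 0, 7, 2)
     R2 -= 10·R0  ⇒  (0, 1, 4, 7, 8)
[2] R1 /= 10  ⇒  (0, 1, 0, 2, 8)
     R0 -= 12·R1  ⇒  (1, 0, 0, 10, 12)
     R2 -= 1·R1  ⇒  (0, 0, 4, 5, 0)
[3] R2 /= 4  ⇒  (0, 0, 1, 11, 0)
     R3 -= 2·R2  ⇒  (0, 0, 0, 0, 11)
column 3 empty below row 3
[4] R3 /= 11  ⇒  (0, 0, 0, 0, 1)
     R0 -= 12·R3  ⇒  (1, 0, 0, 10, 0)
     R1 -= 8·R3  ⇒  (0, 1, 0, 2, 0)

rank = 4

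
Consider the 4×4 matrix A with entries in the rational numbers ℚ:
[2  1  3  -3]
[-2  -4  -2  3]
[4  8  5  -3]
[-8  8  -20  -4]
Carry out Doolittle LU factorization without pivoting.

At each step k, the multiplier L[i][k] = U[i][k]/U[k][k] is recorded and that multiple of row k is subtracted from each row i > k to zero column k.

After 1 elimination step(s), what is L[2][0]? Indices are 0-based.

[col 0] pivot 2
  R1 -= -1*R0 → (0, -3, 1, 0)  (L[1][0] := -1)
  R2 -= 2*R0 → (0, 6, -1, 3)  (L[2][0] := 2)
  R3 -= -4*R0 → (0, 12, -8, -16)  (L[3][0] := -4)

L[2][0] = 2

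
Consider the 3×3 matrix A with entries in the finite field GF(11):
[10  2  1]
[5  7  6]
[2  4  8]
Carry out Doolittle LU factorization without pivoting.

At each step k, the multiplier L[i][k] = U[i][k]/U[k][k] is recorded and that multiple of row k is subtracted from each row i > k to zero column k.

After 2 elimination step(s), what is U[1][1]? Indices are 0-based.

U[1][1] = 6

k=0: U[0][0]=10
  eliminate (1,0): mult=6, new row 1: (0, 6, 0); set L[1][0]=6
  eliminate (2,0): mult=9, new row 2: (0, 8, 10); set L[2][0]=9
k=1: U[1][1]=6
  eliminate (2,1): mult=5, new row 2: (0, 0, 10); set L[2][1]=5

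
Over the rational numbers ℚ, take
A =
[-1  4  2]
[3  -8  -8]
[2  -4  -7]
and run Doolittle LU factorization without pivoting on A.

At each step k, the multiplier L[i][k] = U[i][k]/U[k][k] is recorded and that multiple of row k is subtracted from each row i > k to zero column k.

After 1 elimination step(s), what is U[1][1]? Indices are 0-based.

U[1][1] = 4

k=0: U[0][0]=-1
  eliminate (1,0): mult=-3, new row 1: (0, 4, -2); set L[1][0]=-3
  eliminate (2,0): mult=-2, new row 2: (0, 4, -3); set L[2][0]=-2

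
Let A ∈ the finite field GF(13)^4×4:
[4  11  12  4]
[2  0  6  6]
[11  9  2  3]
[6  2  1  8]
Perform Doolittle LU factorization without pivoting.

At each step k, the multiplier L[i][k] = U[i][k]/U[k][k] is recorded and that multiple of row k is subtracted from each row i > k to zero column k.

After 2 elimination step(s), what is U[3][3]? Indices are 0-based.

U[3][3] = 8

k=0: U[0][0]=4
  eliminate (1,0): mult=7, new row 1: (0, 1, 0, 4); set L[1][0]=7
  eliminate (2,0): mult=6, new row 2: (0, 8, 8, 5); set L[2][0]=6
  eliminate (3,0): mult=8, new row 3: (0, 5, 9, 2); set L[3][0]=8
k=1: U[1][1]=1
  eliminate (2,1): mult=8, new row 2: (0, 0, 8, 12); set L[2][1]=8
  eliminate (3,1): mult=5, new row 3: (0, 0, 9, 8); set L[3][1]=5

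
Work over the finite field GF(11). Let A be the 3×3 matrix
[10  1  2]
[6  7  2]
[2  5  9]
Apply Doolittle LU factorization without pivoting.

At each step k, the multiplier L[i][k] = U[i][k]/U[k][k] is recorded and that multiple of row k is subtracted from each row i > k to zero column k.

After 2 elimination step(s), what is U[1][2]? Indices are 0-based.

U[1][2] = 3

Step 1: pivot at (0,0) is 10.
  row1 ← row1 − (5)·row0  ⇒  L[1][0]=5, U row1=(0, 2, 3)
  row2 ← row2 − (9)·row0  ⇒  L[2][0]=9, U row2=(0, 7, 2)
Step 2: pivot at (1,1) is 2.
  row2 ← row2 − (9)·row1  ⇒  L[2][1]=9, U row2=(0, 0, 8)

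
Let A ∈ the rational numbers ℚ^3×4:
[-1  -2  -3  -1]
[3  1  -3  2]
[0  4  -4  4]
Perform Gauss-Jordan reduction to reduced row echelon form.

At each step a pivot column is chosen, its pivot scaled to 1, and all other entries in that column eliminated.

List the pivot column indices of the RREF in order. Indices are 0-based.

[1] R0 /= -1  ⇒  (1, 2, 3, 1)
     R1 -= 3·R0  ⇒  (0, -5, -12, -1)
[2] R1 /= -5  ⇒  (0, 1, 12/5, 1/5)
     R0 -= 2·R1  ⇒  (1, 0, -9/5, 3/5)
     R2 -= 4·R1  ⇒  (0, 0, -68/5, 16/5)
[3] R2 /= -68/5  ⇒  (0, 0, 1, -4/17)
     R0 -= -9/5·R2  ⇒  (1, 0, 0, 3/17)
     R1 -= 12/5·R2  ⇒  (0, 1, 0, 13/17)

pivot columns: 0, 1, 2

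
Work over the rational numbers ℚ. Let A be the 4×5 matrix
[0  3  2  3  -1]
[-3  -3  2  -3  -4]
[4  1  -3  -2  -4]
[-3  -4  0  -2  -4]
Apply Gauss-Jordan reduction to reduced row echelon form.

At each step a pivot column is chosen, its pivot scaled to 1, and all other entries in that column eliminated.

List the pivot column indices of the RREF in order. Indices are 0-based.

pivot columns: 0, 1, 2, 3

step 1: exchange rows 0,1
step 1: normalize row 0 (÷-3) = (1, 1, -2/3, 1, 4/3)
  row 2: subtract 4×row0 = (0, -3, -1/3, -6, -28/3)
  row 3: subtract -3×row0 = (0, -1, -2, 1, 0)
step 2: normalize row 1 (÷3) = (0, 1, 2/3, 1, -1/3)
  row 0: subtract 1×row1 = (1, 0, -4/3, 0, 5/3)
  row 2: subtract -3×row1 = (0, 0, 5/3, -3, -31/3)
  row 3: subtract -1×row1 = (0, 0, -4/3, 2, -1/3)
step 3: normalize row 2 (÷5/3) = (0, 0, 1, -9/5, -31/5)
  row 0: subtract -4/3×row2 = (1, 0, 0, -12/5, -33/5)
  row 1: subtract 2/3×row2 = (0, 1, 0, 11/5, 19/5)
  row 3: subtract -4/3×row2 = (0, 0, 0, -2/5, -43/5)
step 4: normalize row 3 (÷-2/5) = (0, 0, 0, 1, 43/2)
  row 0: subtract -12/5×row3 = (1, 0, 0, 0, 45)
  row 1: subtract 11/5×row3 = (0, 1, 0, 0, -87/2)
  row 2: subtract -9/5×row3 = (0, 0, 1, 0, 65/2)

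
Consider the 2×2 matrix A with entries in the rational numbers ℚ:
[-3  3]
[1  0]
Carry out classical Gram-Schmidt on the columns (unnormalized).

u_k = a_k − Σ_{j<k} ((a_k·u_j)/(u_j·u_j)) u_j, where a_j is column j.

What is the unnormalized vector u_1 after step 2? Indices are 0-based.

Step 1: u_0 = a_0 = (-3, 1).
Step 2: u_1 = a_1 − (-9/10)·u_0 = (3/10, 9/10).

u_1 = (3/10, 9/10)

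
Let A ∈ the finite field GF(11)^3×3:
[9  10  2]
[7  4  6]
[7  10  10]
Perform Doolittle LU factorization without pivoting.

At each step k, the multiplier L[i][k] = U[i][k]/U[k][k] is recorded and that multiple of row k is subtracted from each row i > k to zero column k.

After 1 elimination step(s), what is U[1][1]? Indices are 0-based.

[col 0] pivot 9
  R1 -= 2*R0 → (0, 6, 2)  (L[1][0] := 2)
  R2 -= 2*R0 → (0, 1, 6)  (L[2][0] := 2)

U[1][1] = 6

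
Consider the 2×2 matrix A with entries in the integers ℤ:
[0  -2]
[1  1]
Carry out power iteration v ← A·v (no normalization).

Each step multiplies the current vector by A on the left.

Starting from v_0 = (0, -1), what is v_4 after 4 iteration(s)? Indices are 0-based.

v_4 = (-6, 1)

v_0 = (0, -1).
v_1 = A·v_0 = (2, -1).
v_2 = A·v_1 = (2, 1).
v_3 = A·v_2 = (-2, 3).
v_4 = A·v_3 = (-6, 1).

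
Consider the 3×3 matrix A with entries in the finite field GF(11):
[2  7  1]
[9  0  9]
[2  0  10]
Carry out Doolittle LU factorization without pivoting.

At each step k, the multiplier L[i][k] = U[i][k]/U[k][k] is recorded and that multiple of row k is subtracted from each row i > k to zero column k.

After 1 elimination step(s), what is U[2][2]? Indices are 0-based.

k=0: U[0][0]=2
  eliminate (1,0): mult=10, new row 1: (0, 7, 10); set L[1][0]=10
  eliminate (2,0): mult=1, new row 2: (0, 4, 9); set L[2][0]=1

U[2][2] = 9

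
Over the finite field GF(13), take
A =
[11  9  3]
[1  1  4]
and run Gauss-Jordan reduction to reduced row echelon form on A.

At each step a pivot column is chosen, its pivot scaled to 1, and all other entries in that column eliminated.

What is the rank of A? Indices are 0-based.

rank = 2

[1] R0 /= 11  ⇒  (1, 2, 5)
     R1 -= 1·R0  ⇒  (0, 12, 12)
[2] R1 /= 12  ⇒  (0, 1, 1)
     R0 -= 2·R1  ⇒  (1, 0, 3)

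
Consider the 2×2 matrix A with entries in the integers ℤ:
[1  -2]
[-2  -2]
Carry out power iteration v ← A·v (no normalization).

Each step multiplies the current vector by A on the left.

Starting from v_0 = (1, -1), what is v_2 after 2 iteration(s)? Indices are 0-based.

v_2 = (3, -6)

v_0 = (1, -1).
v_1 = A·v_0 = (3, 0).
v_2 = A·v_1 = (3, -6).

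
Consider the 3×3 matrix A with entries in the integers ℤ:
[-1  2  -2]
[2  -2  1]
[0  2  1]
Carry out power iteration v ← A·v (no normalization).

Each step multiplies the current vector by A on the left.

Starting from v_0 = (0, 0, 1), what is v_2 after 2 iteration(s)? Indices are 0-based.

v_2 = (2, -5, 3)

v_0 = (0, 0, 1).
v_1 = A·v_0 = (-2, 1, 1).
v_2 = A·v_1 = (2, -5, 3).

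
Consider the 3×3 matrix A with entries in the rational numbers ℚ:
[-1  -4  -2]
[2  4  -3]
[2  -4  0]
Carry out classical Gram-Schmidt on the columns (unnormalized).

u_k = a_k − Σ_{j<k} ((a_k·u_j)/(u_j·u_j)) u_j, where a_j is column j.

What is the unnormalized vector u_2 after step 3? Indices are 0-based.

Step 1: u_0 = a_0 = (-1, 2, 2).
Step 2: u_1 = a_1 − (4/9)·u_0 = (-32/9, 28/9, -44/9).
Step 3: u_2 = a_2 − (-4/9)·u_0 − (-5/104)·u_1 = (-34/13, -51/26, 17/26).

u_2 = (-34/13, -51/26, 17/26)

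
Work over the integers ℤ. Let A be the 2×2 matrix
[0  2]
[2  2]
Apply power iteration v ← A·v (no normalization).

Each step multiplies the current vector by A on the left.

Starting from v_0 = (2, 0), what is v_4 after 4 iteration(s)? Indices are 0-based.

v_4 = (64, 96)

v_0 = (2, 0).
v_1 = A·v_0 = (0, 4).
v_2 = A·v_1 = (8, 8).
v_3 = A·v_2 = (16, 32).
v_4 = A·v_3 = (64, 96).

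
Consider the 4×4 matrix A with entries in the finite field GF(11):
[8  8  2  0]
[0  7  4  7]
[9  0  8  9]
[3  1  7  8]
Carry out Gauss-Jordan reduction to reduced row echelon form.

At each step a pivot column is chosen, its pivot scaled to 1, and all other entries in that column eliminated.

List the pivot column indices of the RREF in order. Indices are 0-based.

step 1: normalize row 0 (÷8) = (1, 1, 3, 0)
  row 2: subtract 9×row0 = (0, 2, 3, 9)
  row 3: subtract 3×row0 = (0, 9, 9, 8)
step 2: normalize row 1 (÷7) = (0, 1, 10, 1)
  row 0: subtract 1×row1 = (1, 0, 4, 10)
  row 2: subtract 2×row1 = (0, 0, 5, 7)
  row 3: subtract 9×row1 = (0, 0, 7, 10)
step 3: normalize row 2 (÷5) = (0, 0, 1, 8)
  row 0: subtract 4×row2 = (1, 0, 0, 0)
  row 1: subtract 10×row2 = (0, 1, 0, 9)
  row 3: subtract 7×row2 = (0, 0, 0, 9)
step 4: normalize row 3 (÷9) = (0, 0, 0, 1)
  row 1: subtract 9×row3 = (0, 1, 0, 0)
  row 2: subtract 8×row3 = (0, 0, 1, 0)

pivot columns: 0, 1, 2, 3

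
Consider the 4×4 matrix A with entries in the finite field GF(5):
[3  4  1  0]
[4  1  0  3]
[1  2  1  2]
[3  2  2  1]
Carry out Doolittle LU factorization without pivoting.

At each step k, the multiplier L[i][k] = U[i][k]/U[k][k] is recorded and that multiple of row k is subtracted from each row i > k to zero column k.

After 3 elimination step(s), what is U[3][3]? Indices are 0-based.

U[3][3] = 1

Step 1: pivot at (0,0) is 3.
  row1 ← row1 − (3)·row0  ⇒  L[1][0]=3, U row1=(0, 4, 2, 3)
  row2 ← row2 − (2)·row0  ⇒  L[2][0]=2, U row2=(0, 4, 4, 2)
  row3 ← row3 − (1)·row0  ⇒  L[3][0]=1, U row3=(0, 3, 1, 1)
Step 2: pivot at (1,1) is 4.
  row2 ← row2 − (1)·row1  ⇒  L[2][1]=1, U row2=(0, 0, 2, 4)
  row3 ← row3 − (2)·row1  ⇒  L[3][1]=2, U row3=(0, 0, 2, 0)
Step 3: pivot at (2,2) is 2.
  row3 ← row3 − (1)·row2  ⇒  L[3][2]=1, U row3=(0, 0, 0, 1)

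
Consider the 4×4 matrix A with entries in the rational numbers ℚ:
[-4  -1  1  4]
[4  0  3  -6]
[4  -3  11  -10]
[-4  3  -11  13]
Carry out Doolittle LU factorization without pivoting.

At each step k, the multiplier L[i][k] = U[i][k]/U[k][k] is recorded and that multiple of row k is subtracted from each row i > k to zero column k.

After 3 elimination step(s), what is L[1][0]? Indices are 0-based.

L[1][0] = -1

Step 1: pivot at (0,0) is -4.
  row1 ← row1 − (-1)·row0  ⇒  L[1][0]=-1, U row1=(0, -1, 4, -2)
  row2 ← row2 − (-1)·row0  ⇒  L[2][0]=-1, U row2=(0, -4, 12, -6)
  row3 ← row3 − (1)·row0  ⇒  L[3][0]=1, U row3=(0, 4, -12, 9)
Step 2: pivot at (1,1) is -1.
  row2 ← row2 − (4)·row1  ⇒  L[2][1]=4, U row2=(0, 0, -4, 2)
  row3 ← row3 − (-4)·row1  ⇒  L[3][1]=-4, U row3=(0, 0, 4, 1)
Step 3: pivot at (2,2) is -4.
  row3 ← row3 − (-1)·row2  ⇒  L[3][2]=-1, U row3=(0, 0, 0, 3)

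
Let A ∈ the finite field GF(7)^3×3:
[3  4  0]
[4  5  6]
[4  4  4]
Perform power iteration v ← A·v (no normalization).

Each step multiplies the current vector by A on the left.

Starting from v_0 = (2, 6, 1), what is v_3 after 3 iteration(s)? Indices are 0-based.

v_0 = (2, 6, 1).
v_1 = A·v_0 = (2, 2, 1).
v_2 = A·v_1 = (0, 3, 6).
v_3 = A·v_2 = (5, 2, 1).

v_3 = (5, 2, 1)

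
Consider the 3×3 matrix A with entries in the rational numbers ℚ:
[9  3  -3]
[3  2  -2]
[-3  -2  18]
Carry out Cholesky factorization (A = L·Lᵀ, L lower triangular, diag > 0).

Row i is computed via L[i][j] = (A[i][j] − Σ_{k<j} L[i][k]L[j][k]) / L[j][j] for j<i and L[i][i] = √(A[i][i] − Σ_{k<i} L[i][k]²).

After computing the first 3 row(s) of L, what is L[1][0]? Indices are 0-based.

L[1][0] = 1

Step 1: L[0][0] = √(9) = 3.
  L[1][0] = (3) / L[0][0] = 1.
Step 2: L[1][1] = √(1) = 1.
  L[2][0] = (-3) / L[0][0] = -1.
  L[2][1] = (-1) / L[1][1] = -1.
Step 3: L[2][2] = √(16) = 4.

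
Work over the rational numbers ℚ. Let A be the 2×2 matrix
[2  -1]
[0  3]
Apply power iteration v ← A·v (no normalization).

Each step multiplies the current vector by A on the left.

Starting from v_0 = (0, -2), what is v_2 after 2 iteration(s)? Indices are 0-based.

v_0 = (0, -2).
v_1 = A·v_0 = (2, -6).
v_2 = A·v_1 = (10, -18).

v_2 = (10, -18)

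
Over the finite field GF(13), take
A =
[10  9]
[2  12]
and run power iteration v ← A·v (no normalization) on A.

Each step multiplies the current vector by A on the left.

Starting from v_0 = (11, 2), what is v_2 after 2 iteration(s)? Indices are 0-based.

v_0 = (11, 2).
v_1 = A·v_0 = (11, 7).
v_2 = A·v_1 = (4, 2).

v_2 = (4, 2)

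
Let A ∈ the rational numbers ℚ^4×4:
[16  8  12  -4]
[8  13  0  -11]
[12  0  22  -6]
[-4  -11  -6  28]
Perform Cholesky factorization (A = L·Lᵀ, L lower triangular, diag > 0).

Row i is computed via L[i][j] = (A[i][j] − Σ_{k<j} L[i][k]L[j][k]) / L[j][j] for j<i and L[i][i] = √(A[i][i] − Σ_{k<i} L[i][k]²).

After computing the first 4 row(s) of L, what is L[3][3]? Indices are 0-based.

Step 1: L[0][0] = √(16) = 4.
  L[1][0] = (8) / L[0][0] = 2.
Step 2: L[1][1] = √(9) = 3.
  L[2][0] = (12) / L[0][0] = 3.
  L[2][1] = (-6) / L[1][1] = -2.
Step 3: L[2][2] = √(9) = 3.
  L[3][0] = (-4) / L[0][0] = -1.
  L[3][1] = (-9) / L[1][1] = -3.
  L[3][2] = (-9) / L[2][2] = -3.
Step 4: L[3][3] = √(9) = 3.

L[3][3] = 3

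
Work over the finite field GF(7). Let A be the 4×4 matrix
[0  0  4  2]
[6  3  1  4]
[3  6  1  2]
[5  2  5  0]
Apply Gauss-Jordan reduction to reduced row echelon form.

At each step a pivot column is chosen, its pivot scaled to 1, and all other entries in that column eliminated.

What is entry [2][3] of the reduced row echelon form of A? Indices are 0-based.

M[2][3] = 4

[1] R0 <-> R1
[1] R0 /= 6  ⇒  (1, 4, 6, 3)
     R2 -= 3·R0  ⇒  (0, 1, 4, 0)
     R3 -= 5·R0  ⇒  (0, 3, 3, 6)
[2] R1 <-> R2
[2] R1 /= 1  ⇒  (0, 1, 4, 0)
     R0 -= 4·R1  ⇒  (1, 0, 4, 3)
     R3 -= 3·R1  ⇒  (0, 0, 5, 6)
[3] R2 /= 4  ⇒  (0, 0, 1, 4)
     R0 -= 4·R2  ⇒  (1, 0, 0, 1)
     R1 -= 4·R2  ⇒  (0, 1, 0, 5)
     R3 -= 5·R2  ⇒  (0, 0, 0, 0)
column 3 empty below row 3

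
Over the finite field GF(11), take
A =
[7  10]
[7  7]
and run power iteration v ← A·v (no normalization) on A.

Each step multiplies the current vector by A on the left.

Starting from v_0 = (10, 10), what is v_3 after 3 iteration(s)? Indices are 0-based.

v_3 = (10, 1)

v_0 = (10, 10).
v_1 = A·v_0 = (5, 8).
v_2 = A·v_1 = (5, 3).
v_3 = A·v_2 = (10, 1).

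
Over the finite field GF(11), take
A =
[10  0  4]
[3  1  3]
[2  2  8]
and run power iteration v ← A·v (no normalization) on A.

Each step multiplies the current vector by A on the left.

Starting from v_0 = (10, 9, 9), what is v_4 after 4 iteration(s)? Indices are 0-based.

v_0 = (10, 9, 9).
v_1 = A·v_0 = (4, 0, 0).
v_2 = A·v_1 = (7, 1, 8).
v_3 = A·v_2 = (3, 2, 3).
v_4 = A·v_3 = (9, 9, 1).

v_4 = (9, 9, 1)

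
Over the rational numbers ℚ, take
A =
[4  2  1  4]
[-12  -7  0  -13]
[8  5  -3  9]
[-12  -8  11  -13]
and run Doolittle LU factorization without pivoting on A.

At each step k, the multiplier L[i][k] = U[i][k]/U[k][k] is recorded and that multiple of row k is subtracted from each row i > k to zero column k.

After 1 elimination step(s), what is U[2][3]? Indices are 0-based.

U[2][3] = 1

k=0: U[0][0]=4
  eliminate (1,0): mult=-3, new row 1: (0, -1, 3, -1); set L[1][0]=-3
  eliminate (2,0): mult=2, new row 2: (0, 1, -5, 1); set L[2][0]=2
  eliminate (3,0): mult=-3, new row 3: (0, -2, 14, -1); set L[3][0]=-3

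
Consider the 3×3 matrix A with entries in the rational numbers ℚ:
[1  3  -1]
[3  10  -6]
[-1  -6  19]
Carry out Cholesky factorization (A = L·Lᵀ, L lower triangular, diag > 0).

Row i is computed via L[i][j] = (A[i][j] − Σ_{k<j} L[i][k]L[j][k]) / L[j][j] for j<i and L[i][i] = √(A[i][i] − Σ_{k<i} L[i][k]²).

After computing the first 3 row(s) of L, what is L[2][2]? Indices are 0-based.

L[2][2] = 3

Step 1: L[0][0] = √(1) = 1.
  L[1][0] = (3) / L[0][0] = 3.
Step 2: L[1][1] = √(1) = 1.
  L[2][0] = (-1) / L[0][0] = -1.
  L[2][1] = (-3) / L[1][1] = -3.
Step 3: L[2][2] = √(9) = 3.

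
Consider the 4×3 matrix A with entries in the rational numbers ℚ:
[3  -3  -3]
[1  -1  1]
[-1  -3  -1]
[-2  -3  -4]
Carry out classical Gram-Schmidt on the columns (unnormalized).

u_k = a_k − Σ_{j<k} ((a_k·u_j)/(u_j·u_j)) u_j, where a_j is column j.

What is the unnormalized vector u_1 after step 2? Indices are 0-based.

Step 1: u_0 = a_0 = (3, 1, -1, -2).
Step 2: u_1 = a_1 − (-1/15)·u_0 = (-14/5, -14/15, -46/15, -47/15).

u_1 = (-14/5, -14/15, -46/15, -47/15)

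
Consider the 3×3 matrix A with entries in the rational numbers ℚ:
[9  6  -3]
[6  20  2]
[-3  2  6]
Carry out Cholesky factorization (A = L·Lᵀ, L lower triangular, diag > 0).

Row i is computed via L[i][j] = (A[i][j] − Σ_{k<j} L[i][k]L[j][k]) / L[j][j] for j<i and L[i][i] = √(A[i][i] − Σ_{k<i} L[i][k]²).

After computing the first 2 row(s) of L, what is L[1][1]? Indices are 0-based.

L[1][1] = 4

Step 1: L[0][0] = √(9) = 3.
  L[1][0] = (6) / L[0][0] = 2.
Step 2: L[1][1] = √(16) = 4.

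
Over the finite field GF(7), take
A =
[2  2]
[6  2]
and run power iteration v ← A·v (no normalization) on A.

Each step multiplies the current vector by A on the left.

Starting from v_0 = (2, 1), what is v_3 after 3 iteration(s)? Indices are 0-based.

v_3 = (5, 4)

v_0 = (2, 1).
v_1 = A·v_0 = (6, 0).
v_2 = A·v_1 = (5, 1).
v_3 = A·v_2 = (5, 4).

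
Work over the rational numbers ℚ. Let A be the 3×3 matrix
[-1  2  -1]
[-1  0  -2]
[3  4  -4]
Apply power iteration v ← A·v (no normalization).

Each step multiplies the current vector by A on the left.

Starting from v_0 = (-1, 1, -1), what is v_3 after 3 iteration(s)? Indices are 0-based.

v_0 = (-1, 1, -1).
v_1 = A·v_0 = (4, 3, 5).
v_2 = A·v_1 = (-3, -14, 4).
v_3 = A·v_2 = (-29, -5, -81).

v_3 = (-29, -5, -81)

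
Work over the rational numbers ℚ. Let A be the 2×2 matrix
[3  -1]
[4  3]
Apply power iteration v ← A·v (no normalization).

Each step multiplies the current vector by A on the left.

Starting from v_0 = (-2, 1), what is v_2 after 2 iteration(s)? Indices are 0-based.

v_0 = (-2, 1).
v_1 = A·v_0 = (-7, -5).
v_2 = A·v_1 = (-16, -43).

v_2 = (-16, -43)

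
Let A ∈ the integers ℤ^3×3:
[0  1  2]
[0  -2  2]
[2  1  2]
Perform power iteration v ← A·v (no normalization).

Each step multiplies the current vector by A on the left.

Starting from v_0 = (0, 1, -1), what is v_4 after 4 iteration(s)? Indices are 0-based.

v_0 = (0, 1, -1).
v_1 = A·v_0 = (-1, -4, -1).
v_2 = A·v_1 = (-6, 6, -8).
v_3 = A·v_2 = (-10, -28, -22).
v_4 = A·v_3 = (-72, 12, -92).

v_4 = (-72, 12, -92)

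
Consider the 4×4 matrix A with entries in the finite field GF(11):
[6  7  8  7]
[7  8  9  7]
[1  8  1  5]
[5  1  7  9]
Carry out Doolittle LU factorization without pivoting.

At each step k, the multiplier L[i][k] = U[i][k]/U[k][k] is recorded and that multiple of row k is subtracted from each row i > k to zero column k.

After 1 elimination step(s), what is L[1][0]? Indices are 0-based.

L[1][0] = 3

k=0: U[0][0]=6
  eliminate (1,0): mult=3, new row 1: (0, 9, 7, 8); set L[1][0]=3
  eliminate (2,0): mult=2, new row 2: (0, 5, 7, 2); set L[2][0]=2
  eliminate (3,0): mult=10, new row 3: (0, 8, 4, 5); set L[3][0]=10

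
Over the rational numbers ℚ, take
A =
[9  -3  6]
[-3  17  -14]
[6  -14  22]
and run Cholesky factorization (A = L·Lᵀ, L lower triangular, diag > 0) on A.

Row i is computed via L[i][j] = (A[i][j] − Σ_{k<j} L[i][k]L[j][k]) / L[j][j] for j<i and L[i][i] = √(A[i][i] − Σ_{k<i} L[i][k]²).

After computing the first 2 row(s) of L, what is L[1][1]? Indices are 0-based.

L[1][1] = 4

Step 1: L[0][0] = √(9) = 3.
  L[1][0] = (-3) / L[0][0] = -1.
Step 2: L[1][1] = √(16) = 4.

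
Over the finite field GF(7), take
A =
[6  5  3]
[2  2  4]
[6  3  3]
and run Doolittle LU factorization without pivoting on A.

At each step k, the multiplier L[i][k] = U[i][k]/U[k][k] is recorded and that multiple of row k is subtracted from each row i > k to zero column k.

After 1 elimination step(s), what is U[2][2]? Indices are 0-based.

U[2][2] = 0

[col 0] pivot 6
  R1 -= 5*R0 → (0, 5, 3)  (L[1][0] := 5)
  R2 -= 1*R0 → (0, 5, 0)  (L[2][0] := 1)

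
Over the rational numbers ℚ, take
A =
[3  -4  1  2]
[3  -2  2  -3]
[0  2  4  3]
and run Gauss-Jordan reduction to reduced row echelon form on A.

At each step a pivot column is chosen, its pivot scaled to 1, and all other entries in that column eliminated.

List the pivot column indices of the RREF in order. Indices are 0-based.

pivot columns: 0, 1, 2

step 1: normalize row 0 (÷3) = (1, -4/3, 1/3, 2/3)
  row 1: subtract 3×row0 = (0, 2, 1, -5)
step 2: normalize row 1 (÷2) = (0, 1, 1/2, -5/2)
  row 0: subtract -4/3×row1 = (1, 0, 1, -8/3)
  row 2: subtract 2×row1 = (0, 0, 3, 8)
step 3: normalize row 2 (÷3) = (0, 0, 1, 8/3)
  row 0: subtract 1×row2 = (1, 0, 0, -16/3)
  row 1: subtract 1/2×row2 = (0, 1, 0, -23/6)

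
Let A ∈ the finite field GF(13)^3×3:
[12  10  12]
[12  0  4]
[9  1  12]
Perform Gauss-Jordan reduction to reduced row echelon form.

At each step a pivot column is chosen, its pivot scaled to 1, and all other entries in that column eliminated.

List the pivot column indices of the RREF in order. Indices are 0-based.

pivot(0,0)=12: scale R0 → (1, 3, 1)
  clear (1,0): R1 −= (12)R0 → (0, 3, 5)
  clear (2,0): R2 −= (9)R0 → (0, 0, 3)
pivot(1,1)=3: scale R1 → (0, 1, 6)
  clear (0,1): R0 −= (3)R1 → (1, 0, 9)
pivot(2,2)=3: scale R2 → (0, 0, 1)
  clear (0,2): R0 −= (9)R2 → (1, 0, 0)
  clear (1,2): R1 −= (6)R2 → (0, 1, 0)

pivot columns: 0, 1, 2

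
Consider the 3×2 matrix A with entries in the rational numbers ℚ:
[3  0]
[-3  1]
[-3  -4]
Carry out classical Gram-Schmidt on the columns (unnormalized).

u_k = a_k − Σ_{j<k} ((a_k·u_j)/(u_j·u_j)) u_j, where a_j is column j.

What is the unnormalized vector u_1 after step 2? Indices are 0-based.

Step 1: u_0 = a_0 = (3, -3, -3).
Step 2: u_1 = a_1 − (1/3)·u_0 = (-1, 2, -3).

u_1 = (-1, 2, -3)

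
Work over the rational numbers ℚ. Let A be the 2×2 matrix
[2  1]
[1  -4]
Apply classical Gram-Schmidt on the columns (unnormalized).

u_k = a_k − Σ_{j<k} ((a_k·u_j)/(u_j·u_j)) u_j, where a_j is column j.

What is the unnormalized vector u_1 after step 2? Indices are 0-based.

Step 1: u_0 = a_0 = (2, 1).
Step 2: u_1 = a_1 − (-2/5)·u_0 = (9/5, -18/5).

u_1 = (9/5, -18/5)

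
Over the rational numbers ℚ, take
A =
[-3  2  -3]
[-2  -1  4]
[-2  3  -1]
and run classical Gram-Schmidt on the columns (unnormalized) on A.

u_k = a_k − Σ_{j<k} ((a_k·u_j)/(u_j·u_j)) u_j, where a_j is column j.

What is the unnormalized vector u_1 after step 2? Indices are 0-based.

Step 1: u_0 = a_0 = (-3, -2, -2).
Step 2: u_1 = a_1 − (-10/17)·u_0 = (4/17, -37/17, 31/17).

u_1 = (4/17, -37/17, 31/17)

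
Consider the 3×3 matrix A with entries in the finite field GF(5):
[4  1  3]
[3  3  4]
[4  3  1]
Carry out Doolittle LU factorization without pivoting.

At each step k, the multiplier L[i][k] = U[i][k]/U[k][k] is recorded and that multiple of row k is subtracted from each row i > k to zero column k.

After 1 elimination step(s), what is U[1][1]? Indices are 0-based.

Step 1: pivot at (0,0) is 4.
  row1 ← row1 − (2)·row0  ⇒  L[1][0]=2, U row1=(0, 1, 3)
  row2 ← row2 − (1)·row0  ⇒  L[2][0]=1, U row2=(0, 2, 3)

U[1][1] = 1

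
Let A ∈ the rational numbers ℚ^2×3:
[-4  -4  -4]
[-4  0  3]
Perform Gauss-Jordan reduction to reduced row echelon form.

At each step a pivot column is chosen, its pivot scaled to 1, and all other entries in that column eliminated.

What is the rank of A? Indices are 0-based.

pivot(0,0)=-4: scale R0 → (1, 1, 1)
  clear (1,0): R1 −= (-4)R0 → (0, 4, 7)
pivot(1,1)=4: scale R1 → (0, 1, 7/4)
  clear (0,1): R0 −= (1)R1 → (1, 0, -3/4)

rank = 2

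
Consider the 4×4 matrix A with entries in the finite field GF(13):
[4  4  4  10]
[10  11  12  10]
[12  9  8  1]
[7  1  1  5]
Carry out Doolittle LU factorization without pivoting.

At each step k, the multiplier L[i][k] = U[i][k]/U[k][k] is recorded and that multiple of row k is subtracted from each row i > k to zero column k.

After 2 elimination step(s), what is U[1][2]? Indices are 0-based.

U[1][2] = 2

k=0: U[0][0]=4
  eliminate (1,0): mult=9, new row 1: (0, 1, 2, 11); set L[1][0]=9
  eliminate (2,0): mult=3, new row 2: (0, 10, 9, 10); set L[2][0]=3
  eliminate (3,0): mult=5, new row 3: (0, 7, 7, 7); set L[3][0]=5
k=1: U[1][1]=1
  eliminate (2,1): mult=10, new row 2: (0, 0, 2, 4); set L[2][1]=10
  eliminate (3,1): mult=7, new row 3: (0, 0, 6, 8); set L[3][1]=7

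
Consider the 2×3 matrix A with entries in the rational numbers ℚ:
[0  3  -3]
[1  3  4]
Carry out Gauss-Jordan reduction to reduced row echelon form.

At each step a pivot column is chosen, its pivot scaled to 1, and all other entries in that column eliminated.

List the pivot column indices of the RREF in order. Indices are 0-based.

[1] R0 <-> R1
[1] R0 /= 1  ⇒  (1, 3, 4)
[2] R1 /= 3  ⇒  (0, 1, -1)
     R0 -= 3·R1  ⇒  (1, 0, 7)

pivot columns: 0, 1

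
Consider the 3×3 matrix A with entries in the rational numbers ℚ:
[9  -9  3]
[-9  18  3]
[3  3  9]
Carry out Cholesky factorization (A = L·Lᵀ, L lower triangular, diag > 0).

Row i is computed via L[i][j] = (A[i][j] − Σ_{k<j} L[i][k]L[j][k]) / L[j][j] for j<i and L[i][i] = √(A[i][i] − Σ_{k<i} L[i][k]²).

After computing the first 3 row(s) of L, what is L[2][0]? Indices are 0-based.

Step 1: L[0][0] = √(9) = 3.
  L[1][0] = (-9) / L[0][0] = -3.
Step 2: L[1][1] = √(9) = 3.
  L[2][0] = (3) / L[0][0] = 1.
  L[2][1] = (6) / L[1][1] = 2.
Step 3: L[2][2] = √(4) = 2.

L[2][0] = 1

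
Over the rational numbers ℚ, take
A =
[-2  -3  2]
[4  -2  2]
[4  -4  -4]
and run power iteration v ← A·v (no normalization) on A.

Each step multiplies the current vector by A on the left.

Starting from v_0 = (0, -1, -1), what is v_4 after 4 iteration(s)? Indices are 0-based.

v_0 = (0, -1, -1).
v_1 = A·v_0 = (1, 0, 8).
v_2 = A·v_1 = (14, 20, -28).
v_3 = A·v_2 = (-144, -40, 88).
v_4 = A·v_3 = (584, -320, -768).

v_4 = (584, -320, -768)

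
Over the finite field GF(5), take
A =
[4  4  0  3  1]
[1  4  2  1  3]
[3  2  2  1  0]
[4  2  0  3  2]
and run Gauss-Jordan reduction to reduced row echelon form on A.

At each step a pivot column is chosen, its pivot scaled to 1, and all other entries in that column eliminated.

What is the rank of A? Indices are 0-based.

rank = 4

[1] R0 /= 4  ⇒  (1, 1, 0, 2, 4)
     R1 -= 1·R0  ⇒  (0, 3, 2, 4, 4)
     R2 -= 3·R0  ⇒  (0, 4, 2, 0, 3)
     R3 -= 4·R0  ⇒  (0, 3, 0, 0, 1)
[2] R1 /= 3  ⇒  (0, 1, 4, 3, 3)
     R0 -= 1·R1  ⇒  (1, 0, 1, 4, 1)
     R2 -= 4·R1  ⇒  (0, 0, 1, 3, 1)
     R3 -= 3·R1  ⇒  (0, 0, 3, 1, 2)
[3] R2 /= 1  ⇒  (0, 0, 1, 3, 1)
     R0 -= 1·R2  ⇒  (1, 0, 0, 1, 0)
     R1 -= 4·R2  ⇒  (0, 1, 0, 1, 4)
     R3 -= 3·R2  ⇒  (0, 0, 0, 2, 4)
[4] R3 /= 2  ⇒  (0, 0, 0, 1, 2)
     R0 -= 1·R3  ⇒  (1, 0, 0, 0, 3)
     R1 -= 1·R3  ⇒  (0, 1, 0, 0, 2)
     R2 -= 3·R3  ⇒  (0, 0, 1, 0, 0)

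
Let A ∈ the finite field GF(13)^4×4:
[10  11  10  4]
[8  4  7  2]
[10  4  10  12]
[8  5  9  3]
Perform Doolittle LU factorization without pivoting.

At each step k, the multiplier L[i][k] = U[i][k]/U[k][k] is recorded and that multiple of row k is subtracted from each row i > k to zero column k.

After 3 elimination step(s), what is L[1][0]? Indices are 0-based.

k=0: U[0][0]=10
  eliminate (1,0): mult=6, new row 1: (0, 3, 12, 4); set L[1][0]=6
  eliminate (2,0): mult=1, new row 2: (0, 6, 0, 8); set L[2][0]=1
  eliminate (3,0): mult=6, new row 3: (0, 4, 1, 5); set L[3][0]=6
k=1: U[1][1]=3
  eliminate (2,1): mult=2, new row 2: (0, 0, 2, 0); set L[2][1]=2
  eliminate (3,1): mult=10, new row 3: (0, 0, 11, 4); set L[3][1]=10
k=2: U[2][2]=2
  eliminate (3,2): mult=12, new row 3: (0, 0, 0, 4); set L[3][2]=12

L[1][0] = 6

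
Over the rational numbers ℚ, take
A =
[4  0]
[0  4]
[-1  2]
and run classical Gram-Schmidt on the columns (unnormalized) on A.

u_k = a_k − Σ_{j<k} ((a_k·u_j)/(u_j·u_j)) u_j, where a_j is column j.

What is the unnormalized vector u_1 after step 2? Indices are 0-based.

u_1 = (8/17, 4, 32/17)

Step 1: u_0 = a_0 = (4, 0, -1).
Step 2: u_1 = a_1 − (-2/17)·u_0 = (8/17, 4, 32/17).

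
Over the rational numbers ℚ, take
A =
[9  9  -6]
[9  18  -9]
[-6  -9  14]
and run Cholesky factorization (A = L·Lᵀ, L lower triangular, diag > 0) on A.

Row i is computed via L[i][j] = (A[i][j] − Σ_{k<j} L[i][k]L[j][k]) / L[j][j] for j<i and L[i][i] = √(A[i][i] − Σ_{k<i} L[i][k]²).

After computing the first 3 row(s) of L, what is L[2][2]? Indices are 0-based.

L[2][2] = 3

Step 1: L[0][0] = √(9) = 3.
  L[1][0] = (9) / L[0][0] = 3.
Step 2: L[1][1] = √(9) = 3.
  L[2][0] = (-6) / L[0][0] = -2.
  L[2][1] = (-3) / L[1][1] = -1.
Step 3: L[2][2] = √(9) = 3.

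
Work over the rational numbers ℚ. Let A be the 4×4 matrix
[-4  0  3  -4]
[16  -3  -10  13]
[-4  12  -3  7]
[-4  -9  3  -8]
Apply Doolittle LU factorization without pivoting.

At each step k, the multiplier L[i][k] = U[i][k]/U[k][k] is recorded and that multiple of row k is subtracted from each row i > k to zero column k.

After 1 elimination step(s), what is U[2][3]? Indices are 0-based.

U[2][3] = 11

[col 0] pivot -4
  R1 -= -4*R0 → (0, -3, 2, -3)  (L[1][0] := -4)
  R2 -= 1*R0 → (0, 12, -6, 11)  (L[2][0] := 1)
  R3 -= 1*R0 → (0, -9, 0, -4)  (L[3][0] := 1)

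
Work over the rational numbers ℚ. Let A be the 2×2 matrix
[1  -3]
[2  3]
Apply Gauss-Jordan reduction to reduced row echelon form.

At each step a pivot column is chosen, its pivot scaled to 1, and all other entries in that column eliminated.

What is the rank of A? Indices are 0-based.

rank = 2

pivot(0,0)=1: scale R0 → (1, -3)
  clear (1,0): R1 −= (2)R0 → (0, 9)
pivot(1,1)=9: scale R1 → (0, 1)
  clear (0,1): R0 −= (-3)R1 → (1, 0)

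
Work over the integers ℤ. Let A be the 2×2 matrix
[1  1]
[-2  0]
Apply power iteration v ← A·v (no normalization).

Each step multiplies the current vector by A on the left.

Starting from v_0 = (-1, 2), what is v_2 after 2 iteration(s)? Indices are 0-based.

v_2 = (3, -2)

v_0 = (-1, 2).
v_1 = A·v_0 = (1, 2).
v_2 = A·v_1 = (3, -2).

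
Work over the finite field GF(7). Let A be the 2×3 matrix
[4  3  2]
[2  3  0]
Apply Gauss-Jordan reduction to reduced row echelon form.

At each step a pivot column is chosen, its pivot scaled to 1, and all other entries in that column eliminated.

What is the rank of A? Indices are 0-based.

rank = 2

[1] R0 /= 4  ⇒  (1, 6, 4)
     R1 -= 2·R0  ⇒  (0, 5, 6)
[2] R1 /= 5  ⇒  (0, 1, 4)
     R0 -= 6·R1  ⇒  (1, 0, 1)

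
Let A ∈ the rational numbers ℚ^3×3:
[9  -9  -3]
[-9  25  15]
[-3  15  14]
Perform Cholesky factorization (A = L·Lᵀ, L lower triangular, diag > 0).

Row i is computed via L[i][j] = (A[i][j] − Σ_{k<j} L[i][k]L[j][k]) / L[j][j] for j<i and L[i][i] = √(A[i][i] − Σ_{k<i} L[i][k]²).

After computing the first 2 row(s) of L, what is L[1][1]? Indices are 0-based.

Step 1: L[0][0] = √(9) = 3.
  L[1][0] = (-9) / L[0][0] = -3.
Step 2: L[1][1] = √(16) = 4.

L[1][1] = 4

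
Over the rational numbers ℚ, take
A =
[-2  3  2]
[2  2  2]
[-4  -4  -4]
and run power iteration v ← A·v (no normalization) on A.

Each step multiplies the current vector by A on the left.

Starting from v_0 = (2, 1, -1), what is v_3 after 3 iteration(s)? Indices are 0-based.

v_3 = (10, 32, -64)

v_0 = (2, 1, -1).
v_1 = A·v_0 = (-3, 4, -8).
v_2 = A·v_1 = (2, -14, 28).
v_3 = A·v_2 = (10, 32, -64).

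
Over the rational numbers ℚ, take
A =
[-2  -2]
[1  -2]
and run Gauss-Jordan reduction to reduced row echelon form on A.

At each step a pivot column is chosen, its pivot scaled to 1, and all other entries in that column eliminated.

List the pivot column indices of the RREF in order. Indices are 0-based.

pivot columns: 0, 1

step 1: normalize row 0 (÷-2) = (1, 1)
  row 1: subtract 1×row0 = (0, -3)
step 2: normalize row 1 (÷-3) = (0, 1)
  row 0: subtract 1×row1 = (1, 0)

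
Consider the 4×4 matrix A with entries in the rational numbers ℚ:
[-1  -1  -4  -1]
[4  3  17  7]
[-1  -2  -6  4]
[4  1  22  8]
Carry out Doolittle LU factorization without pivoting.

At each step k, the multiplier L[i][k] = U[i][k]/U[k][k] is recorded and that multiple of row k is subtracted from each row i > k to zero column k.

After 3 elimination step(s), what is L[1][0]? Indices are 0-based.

L[1][0] = -4

Step 1: pivot at (0,0) is -1.
  row1 ← row1 − (-4)·row0  ⇒  L[1][0]=-4, U row1=(0, -1, 1, 3)
  row2 ← row2 − (1)·row0  ⇒  L[2][0]=1, U row2=(0, -1, -2, 5)
  row3 ← row3 − (-4)·row0  ⇒  L[3][0]=-4, U row3=(0, -3, 6, 4)
Step 2: pivot at (1,1) is -1.
  row2 ← row2 − (1)·row1  ⇒  L[2][1]=1, U row2=(0, 0, -3, 2)
  row3 ← row3 − (3)·row1  ⇒  L[3][1]=3, U row3=(0, 0, 3, -5)
Step 3: pivot at (2,2) is -3.
  row3 ← row3 − (-1)·row2  ⇒  L[3][2]=-1, U row3=(0, 0, 0, -3)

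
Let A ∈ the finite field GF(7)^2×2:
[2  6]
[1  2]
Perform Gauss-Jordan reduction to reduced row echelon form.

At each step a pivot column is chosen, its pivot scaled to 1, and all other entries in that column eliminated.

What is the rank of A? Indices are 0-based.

rank = 2

pivot(0,0)=2: scale R0 → (1, 3)
  clear (1,0): R1 −= (1)R0 → (0, 6)
pivot(1,1)=6: scale R1 → (0, 1)
  clear (0,1): R0 −= (3)R1 → (1, 0)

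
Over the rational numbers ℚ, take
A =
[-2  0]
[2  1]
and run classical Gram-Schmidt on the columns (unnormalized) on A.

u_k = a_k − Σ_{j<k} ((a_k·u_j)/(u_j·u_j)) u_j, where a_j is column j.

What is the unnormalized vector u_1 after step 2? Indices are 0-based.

u_1 = (1/2, 1/2)

Step 1: u_0 = a_0 = (-2, 2).
Step 2: u_1 = a_1 − (1/4)·u_0 = (1/2, 1/2).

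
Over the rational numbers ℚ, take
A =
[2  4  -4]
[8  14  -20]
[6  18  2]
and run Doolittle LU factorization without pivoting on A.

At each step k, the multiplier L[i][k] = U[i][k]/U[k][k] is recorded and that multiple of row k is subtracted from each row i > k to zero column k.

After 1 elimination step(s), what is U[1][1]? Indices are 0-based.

U[1][1] = -2

Step 1: pivot at (0,0) is 2.
  row1 ← row1 − (4)·row0  ⇒  L[1][0]=4, U row1=(0, -2, -4)
  row2 ← row2 − (3)·row0  ⇒  L[2][0]=3, U row2=(0, 6, 14)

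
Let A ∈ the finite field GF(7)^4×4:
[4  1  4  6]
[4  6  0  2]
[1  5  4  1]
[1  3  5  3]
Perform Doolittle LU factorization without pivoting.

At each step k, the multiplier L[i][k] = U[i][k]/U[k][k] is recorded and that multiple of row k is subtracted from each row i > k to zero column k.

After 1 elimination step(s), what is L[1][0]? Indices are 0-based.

[col 0] pivot 4
  R1 -= 1*R0 → (0, 5, 3, 3)  (L[1][0] := 1)
  R2 -= 2*R0 → (0, 3, 3, 3)  (L[2][0] := 2)
  R3 -= 2*R0 → (0, 1, 4, 5)  (L[3][0] := 2)

L[1][0] = 1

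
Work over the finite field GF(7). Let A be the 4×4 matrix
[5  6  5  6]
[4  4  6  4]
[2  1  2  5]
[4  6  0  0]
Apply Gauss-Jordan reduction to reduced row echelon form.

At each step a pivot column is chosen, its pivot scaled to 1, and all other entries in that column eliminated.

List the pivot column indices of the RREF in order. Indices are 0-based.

[1] R0 /= 5  ⇒  (1, 4, 1, 4)
     R1 -= 4·R0  ⇒  (0, 2, 2, 2)
     R2 -= 2·R0  ⇒  (0, 0, 0, 4)
     R3 -= 4·R0  ⇒  (0, 4, 3, 5)
[2] R1 /= 2  ⇒  (0, 1, 1, 1)
     R0 -= 4·R1  ⇒  (1, 0, 4, 0)
     R3 -= 4·R1  ⇒  (0, 0, 6, 1)
[3] R2 <-> R3
[3] R2 /= 6  ⇒  (0, 0, 1, 6)
     R0 -= 4·R2  ⇒  (1, 0, 0, 4)
     R1 -= 1·R2  ⇒  (0, 1, 0, 2)
[4] R3 /= 4  ⇒  (0, 0, 0, 1)
     R0 -= 4·R3  ⇒  (1, 0, 0, 0)
     R1 -= 2·R3  ⇒  (0, 1, 0, 0)
     R2 -= 6·R3  ⇒  (0, 0, 1, 0)

pivot columns: 0, 1, 2, 3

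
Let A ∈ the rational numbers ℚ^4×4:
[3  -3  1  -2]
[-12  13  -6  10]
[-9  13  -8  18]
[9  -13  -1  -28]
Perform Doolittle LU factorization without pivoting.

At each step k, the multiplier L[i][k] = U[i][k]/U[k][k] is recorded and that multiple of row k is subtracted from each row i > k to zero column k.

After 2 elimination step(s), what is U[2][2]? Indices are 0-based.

U[2][2] = 3

[col 0] pivot 3
  R1 -= -4*R0 → (0, 1, -2, 2)  (L[1][0] := -4)
  R2 -= -3*R0 → (0, 4, -5, 12)  (L[2][0] := -3)
  R3 -= 3*R0 → (0, -4, -4, -22)  (L[3][0] := 3)
[col 1] pivot 1
  R2 -= 4*R1 → (0, 0, 3, 4)  (L[2][1] := 4)
  R3 -= -4*R1 → (0, 0, -12, -14)  (L[3][1] := -4)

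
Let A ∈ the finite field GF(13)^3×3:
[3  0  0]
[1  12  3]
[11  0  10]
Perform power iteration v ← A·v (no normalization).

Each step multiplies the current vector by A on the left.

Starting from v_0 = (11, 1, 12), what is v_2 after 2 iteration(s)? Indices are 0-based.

v_0 = (11, 1, 12).
v_1 = A·v_0 = (7, 7, 7).
v_2 = A·v_1 = (8, 8, 4).

v_2 = (8, 8, 4)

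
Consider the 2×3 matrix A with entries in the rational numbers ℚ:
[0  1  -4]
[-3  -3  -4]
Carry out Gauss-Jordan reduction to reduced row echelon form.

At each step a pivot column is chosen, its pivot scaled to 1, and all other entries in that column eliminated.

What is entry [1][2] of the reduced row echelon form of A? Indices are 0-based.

[1] R0 <-> R1
[1] R0 /= -3  ⇒  (1, 1, 4/3)
[2] R1 /= 1  ⇒  (0, 1, -4)
     R0 -= 1·R1  ⇒  (1, 0, 16/3)

M[1][2] = -4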